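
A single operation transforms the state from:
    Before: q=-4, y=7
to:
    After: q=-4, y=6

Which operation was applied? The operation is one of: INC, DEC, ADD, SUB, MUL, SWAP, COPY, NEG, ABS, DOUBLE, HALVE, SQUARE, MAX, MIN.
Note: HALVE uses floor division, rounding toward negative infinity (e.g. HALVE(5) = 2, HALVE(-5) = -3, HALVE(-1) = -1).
DEC(y)

Analyzing the change:
Before: q=-4, y=7
After: q=-4, y=6
Variable y changed from 7 to 6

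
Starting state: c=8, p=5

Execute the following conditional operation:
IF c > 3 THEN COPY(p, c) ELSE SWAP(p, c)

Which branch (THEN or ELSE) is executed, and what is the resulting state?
Branch: THEN, Final state: c=8, p=8

Evaluating condition: c > 3
c = 8
Condition is True, so THEN branch executes
After COPY(p, c): c=8, p=8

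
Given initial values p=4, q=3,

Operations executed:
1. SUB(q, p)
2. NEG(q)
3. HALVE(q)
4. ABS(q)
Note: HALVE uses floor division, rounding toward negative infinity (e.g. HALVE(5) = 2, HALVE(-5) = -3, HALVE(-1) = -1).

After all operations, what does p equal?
p = 4

Tracing execution:
Step 1: SUB(q, p) → p = 4
Step 2: NEG(q) → p = 4
Step 3: HALVE(q) → p = 4
Step 4: ABS(q) → p = 4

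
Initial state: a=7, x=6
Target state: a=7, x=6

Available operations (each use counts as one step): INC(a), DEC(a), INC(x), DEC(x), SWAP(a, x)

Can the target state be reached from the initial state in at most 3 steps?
Yes

Path (0 steps): 0 steps (already at target)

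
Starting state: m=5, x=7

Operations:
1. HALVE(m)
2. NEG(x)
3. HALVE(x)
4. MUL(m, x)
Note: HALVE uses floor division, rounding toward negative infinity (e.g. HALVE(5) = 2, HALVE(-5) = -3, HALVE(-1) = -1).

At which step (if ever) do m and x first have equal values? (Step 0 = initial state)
Never

m and x never become equal during execution.

Comparing values at each step:
Initial: m=5, x=7
After step 1: m=2, x=7
After step 2: m=2, x=-7
After step 3: m=2, x=-4
After step 4: m=-8, x=-4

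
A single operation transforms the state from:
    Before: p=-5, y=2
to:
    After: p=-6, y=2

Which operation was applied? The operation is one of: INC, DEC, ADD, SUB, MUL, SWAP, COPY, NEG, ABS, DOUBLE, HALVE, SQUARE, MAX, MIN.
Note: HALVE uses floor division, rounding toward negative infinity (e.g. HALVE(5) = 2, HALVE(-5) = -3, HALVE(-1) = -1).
DEC(p)

Analyzing the change:
Before: p=-5, y=2
After: p=-6, y=2
Variable p changed from -5 to -6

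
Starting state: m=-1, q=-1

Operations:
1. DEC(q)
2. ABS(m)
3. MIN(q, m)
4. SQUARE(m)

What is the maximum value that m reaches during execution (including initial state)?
1

Values of m at each step:
Initial: m = -1
After step 1: m = -1
After step 2: m = 1 ← maximum
After step 3: m = 1
After step 4: m = 1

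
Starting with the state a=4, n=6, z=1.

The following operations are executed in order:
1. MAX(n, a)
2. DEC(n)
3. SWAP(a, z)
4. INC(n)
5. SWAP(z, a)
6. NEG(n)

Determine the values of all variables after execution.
{a: 4, n: -6, z: 1}

Step-by-step execution:
Initial: a=4, n=6, z=1
After step 1 (MAX(n, a)): a=4, n=6, z=1
After step 2 (DEC(n)): a=4, n=5, z=1
After step 3 (SWAP(a, z)): a=1, n=5, z=4
After step 4 (INC(n)): a=1, n=6, z=4
After step 5 (SWAP(z, a)): a=4, n=6, z=1
After step 6 (NEG(n)): a=4, n=-6, z=1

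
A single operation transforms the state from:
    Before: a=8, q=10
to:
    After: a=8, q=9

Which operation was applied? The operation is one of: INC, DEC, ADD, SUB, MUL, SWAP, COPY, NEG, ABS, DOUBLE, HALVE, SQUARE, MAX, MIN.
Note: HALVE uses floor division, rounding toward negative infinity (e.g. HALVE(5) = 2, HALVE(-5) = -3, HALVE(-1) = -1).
DEC(q)

Analyzing the change:
Before: a=8, q=10
After: a=8, q=9
Variable q changed from 10 to 9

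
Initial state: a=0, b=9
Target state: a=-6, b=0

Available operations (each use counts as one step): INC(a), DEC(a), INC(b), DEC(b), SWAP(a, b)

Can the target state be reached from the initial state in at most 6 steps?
No

The target state cannot be reached within 6 steps.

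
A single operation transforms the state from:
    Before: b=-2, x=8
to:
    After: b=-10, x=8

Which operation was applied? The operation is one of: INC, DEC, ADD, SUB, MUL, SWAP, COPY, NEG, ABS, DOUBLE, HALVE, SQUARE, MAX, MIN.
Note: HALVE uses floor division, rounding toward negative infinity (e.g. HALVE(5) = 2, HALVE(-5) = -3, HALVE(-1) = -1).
SUB(b, x)

Analyzing the change:
Before: b=-2, x=8
After: b=-10, x=8
Variable b changed from -2 to -10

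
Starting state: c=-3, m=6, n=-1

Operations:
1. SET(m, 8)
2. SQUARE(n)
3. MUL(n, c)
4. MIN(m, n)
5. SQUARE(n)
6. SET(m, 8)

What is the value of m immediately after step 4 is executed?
m = -3

Tracing m through execution:
Initial: m = 6
After step 1 (SET(m, 8)): m = 8
After step 2 (SQUARE(n)): m = 8
After step 3 (MUL(n, c)): m = 8
After step 4 (MIN(m, n)): m = -3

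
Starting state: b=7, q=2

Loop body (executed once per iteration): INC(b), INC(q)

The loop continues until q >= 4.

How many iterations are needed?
2

Tracing iterations:
Initial: b=7, q=2
After iteration 1: b=8, q=3
After iteration 2: b=9, q=4
q >= 4 now holds, so the loop exits after 2 iterations.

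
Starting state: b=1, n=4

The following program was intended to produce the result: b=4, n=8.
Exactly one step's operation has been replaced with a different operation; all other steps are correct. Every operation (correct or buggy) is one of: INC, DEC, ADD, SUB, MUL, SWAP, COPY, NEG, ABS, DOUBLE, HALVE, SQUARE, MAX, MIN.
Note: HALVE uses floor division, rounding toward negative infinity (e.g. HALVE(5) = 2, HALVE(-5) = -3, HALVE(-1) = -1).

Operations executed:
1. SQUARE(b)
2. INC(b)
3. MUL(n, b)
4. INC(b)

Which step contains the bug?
Step 4

Trace with buggy code:
Initial: b=1, n=4
After step 1: b=1, n=4
After step 2: b=2, n=4
After step 3: b=2, n=8
After step 4: b=3, n=8
Actual final b=3, n=8 ≠ expected b=4, n=8.
Step 4 is the only position where a single-operation replacement can produce the expected result.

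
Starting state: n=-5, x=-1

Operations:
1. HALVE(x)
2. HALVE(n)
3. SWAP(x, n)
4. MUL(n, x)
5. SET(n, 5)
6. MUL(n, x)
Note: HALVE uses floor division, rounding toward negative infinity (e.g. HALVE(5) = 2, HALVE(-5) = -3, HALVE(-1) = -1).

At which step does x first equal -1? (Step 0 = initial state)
Step 0

Tracing x:
Initial: x = -1 ← first occurrence
After step 1: x = -1
After step 2: x = -1
After step 3: x = -3
After step 4: x = -3
After step 5: x = -3
After step 6: x = -3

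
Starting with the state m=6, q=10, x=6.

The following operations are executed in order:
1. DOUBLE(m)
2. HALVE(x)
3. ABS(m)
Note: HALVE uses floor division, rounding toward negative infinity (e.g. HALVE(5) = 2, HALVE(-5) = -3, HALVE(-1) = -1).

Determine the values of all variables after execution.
{m: 12, q: 10, x: 3}

Step-by-step execution:
Initial: m=6, q=10, x=6
After step 1 (DOUBLE(m)): m=12, q=10, x=6
After step 2 (HALVE(x)): m=12, q=10, x=3
After step 3 (ABS(m)): m=12, q=10, x=3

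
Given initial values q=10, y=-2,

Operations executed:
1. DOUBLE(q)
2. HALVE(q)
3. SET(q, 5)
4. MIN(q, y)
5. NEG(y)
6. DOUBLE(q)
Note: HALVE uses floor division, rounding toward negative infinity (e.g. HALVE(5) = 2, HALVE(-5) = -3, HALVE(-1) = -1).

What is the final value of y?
y = 2

Tracing execution:
Step 1: DOUBLE(q) → y = -2
Step 2: HALVE(q) → y = -2
Step 3: SET(q, 5) → y = -2
Step 4: MIN(q, y) → y = -2
Step 5: NEG(y) → y = 2
Step 6: DOUBLE(q) → y = 2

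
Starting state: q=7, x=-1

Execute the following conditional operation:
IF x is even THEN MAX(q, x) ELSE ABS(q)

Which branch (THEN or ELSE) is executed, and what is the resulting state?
Branch: ELSE, Final state: q=7, x=-1

Evaluating condition: x is even
Condition is False, so ELSE branch executes
After ABS(q): q=7, x=-1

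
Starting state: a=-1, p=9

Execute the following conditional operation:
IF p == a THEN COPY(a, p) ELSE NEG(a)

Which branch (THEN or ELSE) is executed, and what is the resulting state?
Branch: ELSE, Final state: a=1, p=9

Evaluating condition: p == a
p = 9, a = -1
Condition is False, so ELSE branch executes
After NEG(a): a=1, p=9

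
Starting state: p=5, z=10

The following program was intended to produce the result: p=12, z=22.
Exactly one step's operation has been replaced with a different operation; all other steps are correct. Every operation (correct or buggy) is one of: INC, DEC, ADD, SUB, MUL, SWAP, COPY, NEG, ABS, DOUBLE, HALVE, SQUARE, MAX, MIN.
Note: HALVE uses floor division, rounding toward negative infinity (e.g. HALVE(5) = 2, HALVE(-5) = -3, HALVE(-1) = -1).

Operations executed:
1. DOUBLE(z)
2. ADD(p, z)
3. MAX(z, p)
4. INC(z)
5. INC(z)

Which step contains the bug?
Step 3

Trace with buggy code:
Initial: p=5, z=10
After step 1: p=5, z=20
After step 2: p=25, z=20
After step 3: p=25, z=25
After step 4: p=25, z=26
After step 5: p=25, z=27
Actual final p=25, z=27 ≠ expected p=12, z=22.
Step 3 is the only position where a single-operation replacement can produce the expected result.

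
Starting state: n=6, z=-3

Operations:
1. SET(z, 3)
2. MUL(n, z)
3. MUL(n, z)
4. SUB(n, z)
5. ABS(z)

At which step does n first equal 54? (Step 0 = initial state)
Step 3

Tracing n:
Initial: n = 6
After step 1: n = 6
After step 2: n = 18
After step 3: n = 54 ← first occurrence
After step 4: n = 51
After step 5: n = 51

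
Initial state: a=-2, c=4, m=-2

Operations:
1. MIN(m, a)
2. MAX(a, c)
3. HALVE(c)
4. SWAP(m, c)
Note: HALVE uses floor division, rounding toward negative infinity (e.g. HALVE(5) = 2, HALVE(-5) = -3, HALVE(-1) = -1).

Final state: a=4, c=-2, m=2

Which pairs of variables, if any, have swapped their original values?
(a, c)

Comparing initial and final values:
m: -2 → 2
a: -2 → 4
c: 4 → -2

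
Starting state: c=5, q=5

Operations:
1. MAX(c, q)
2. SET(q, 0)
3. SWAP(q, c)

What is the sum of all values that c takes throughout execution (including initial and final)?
15

Values of c at each step:
Initial: c = 5
After step 1: c = 5
After step 2: c = 5
After step 3: c = 0
Sum = 5 + 5 + 5 + 0 = 15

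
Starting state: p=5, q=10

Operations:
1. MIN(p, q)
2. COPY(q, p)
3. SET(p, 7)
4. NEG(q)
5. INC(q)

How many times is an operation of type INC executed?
1

Counting INC operations:
Step 5: INC(q) ← INC
Total: 1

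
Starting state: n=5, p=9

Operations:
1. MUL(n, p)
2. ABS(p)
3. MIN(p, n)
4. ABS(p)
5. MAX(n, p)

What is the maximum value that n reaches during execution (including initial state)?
45

Values of n at each step:
Initial: n = 5
After step 1: n = 45 ← maximum
After step 2: n = 45
After step 3: n = 45
After step 4: n = 45
After step 5: n = 45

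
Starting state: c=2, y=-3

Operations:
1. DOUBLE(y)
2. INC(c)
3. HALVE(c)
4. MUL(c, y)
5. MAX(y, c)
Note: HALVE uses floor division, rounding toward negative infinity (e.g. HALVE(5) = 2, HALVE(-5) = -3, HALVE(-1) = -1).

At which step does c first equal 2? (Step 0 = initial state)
Step 0

Tracing c:
Initial: c = 2 ← first occurrence
After step 1: c = 2
After step 2: c = 3
After step 3: c = 1
After step 4: c = -6
After step 5: c = -6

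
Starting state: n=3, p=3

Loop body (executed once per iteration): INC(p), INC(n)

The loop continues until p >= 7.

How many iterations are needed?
4

Tracing iterations:
Initial: n=3, p=3
After iteration 1: n=4, p=4
After iteration 2: n=5, p=5
After iteration 3: n=6, p=6
After iteration 4: n=7, p=7
p >= 7 now holds, so the loop exits after 4 iterations.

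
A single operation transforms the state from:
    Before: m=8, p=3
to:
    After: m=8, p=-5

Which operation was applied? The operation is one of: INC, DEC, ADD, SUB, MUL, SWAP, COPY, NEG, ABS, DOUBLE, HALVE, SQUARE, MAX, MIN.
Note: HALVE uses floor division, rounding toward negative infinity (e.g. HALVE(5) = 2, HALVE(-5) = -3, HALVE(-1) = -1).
SUB(p, m)

Analyzing the change:
Before: m=8, p=3
After: m=8, p=-5
Variable p changed from 3 to -5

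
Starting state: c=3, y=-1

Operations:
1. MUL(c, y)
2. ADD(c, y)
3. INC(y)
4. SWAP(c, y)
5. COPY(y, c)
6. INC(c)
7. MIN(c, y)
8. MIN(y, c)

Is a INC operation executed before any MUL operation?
No

First INC: step 3
First MUL: step 1
Since 3 > 1, MUL comes first.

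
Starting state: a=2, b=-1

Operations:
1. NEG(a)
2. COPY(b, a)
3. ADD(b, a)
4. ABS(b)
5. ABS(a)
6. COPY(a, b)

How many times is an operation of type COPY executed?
2

Counting COPY operations:
Step 2: COPY(b, a) ← COPY
Step 6: COPY(a, b) ← COPY
Total: 2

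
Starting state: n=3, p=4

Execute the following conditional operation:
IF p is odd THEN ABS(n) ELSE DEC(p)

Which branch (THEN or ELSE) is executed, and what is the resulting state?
Branch: ELSE, Final state: n=3, p=3

Evaluating condition: p is odd
Condition is False, so ELSE branch executes
After DEC(p): n=3, p=3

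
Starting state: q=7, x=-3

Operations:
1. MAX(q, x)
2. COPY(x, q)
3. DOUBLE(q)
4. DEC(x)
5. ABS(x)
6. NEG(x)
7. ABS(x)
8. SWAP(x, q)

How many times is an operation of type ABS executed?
2

Counting ABS operations:
Step 5: ABS(x) ← ABS
Step 7: ABS(x) ← ABS
Total: 2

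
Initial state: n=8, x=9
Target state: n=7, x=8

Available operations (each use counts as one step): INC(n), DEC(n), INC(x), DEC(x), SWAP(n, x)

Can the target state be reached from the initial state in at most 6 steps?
Yes

Path (2 steps): DEC(n) → DEC(x)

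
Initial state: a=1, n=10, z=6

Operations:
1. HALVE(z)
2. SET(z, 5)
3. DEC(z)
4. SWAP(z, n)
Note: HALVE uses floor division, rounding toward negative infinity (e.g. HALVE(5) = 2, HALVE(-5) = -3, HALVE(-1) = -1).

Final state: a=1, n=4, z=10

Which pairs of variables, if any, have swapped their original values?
None

Comparing initial and final values:
a: 1 → 1
n: 10 → 4
z: 6 → 10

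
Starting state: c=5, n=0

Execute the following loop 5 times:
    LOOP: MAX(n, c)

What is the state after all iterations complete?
c=5, n=5

Iteration trace:
Start: c=5, n=0
After iteration 1: c=5, n=5
After iteration 2: c=5, n=5
After iteration 3: c=5, n=5
After iteration 4: c=5, n=5
After iteration 5: c=5, n=5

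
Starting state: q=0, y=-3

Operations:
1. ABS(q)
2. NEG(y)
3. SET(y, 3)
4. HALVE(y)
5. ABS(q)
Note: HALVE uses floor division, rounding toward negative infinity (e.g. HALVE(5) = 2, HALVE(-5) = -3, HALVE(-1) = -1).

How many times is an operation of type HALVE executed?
1

Counting HALVE operations:
Step 4: HALVE(y) ← HALVE
Total: 1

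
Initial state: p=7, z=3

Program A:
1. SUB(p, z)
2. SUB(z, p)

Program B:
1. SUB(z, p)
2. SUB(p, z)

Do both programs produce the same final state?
No

Program A final state: p=4, z=-1
Program B final state: p=11, z=-4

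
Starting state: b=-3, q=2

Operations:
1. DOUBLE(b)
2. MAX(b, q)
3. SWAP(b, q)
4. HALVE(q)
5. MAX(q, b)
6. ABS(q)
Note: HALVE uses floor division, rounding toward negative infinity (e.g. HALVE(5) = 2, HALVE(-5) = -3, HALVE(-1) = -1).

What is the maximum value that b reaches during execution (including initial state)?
2

Values of b at each step:
Initial: b = -3
After step 1: b = -6
After step 2: b = 2 ← maximum
After step 3: b = 2
After step 4: b = 2
After step 5: b = 2
After step 6: b = 2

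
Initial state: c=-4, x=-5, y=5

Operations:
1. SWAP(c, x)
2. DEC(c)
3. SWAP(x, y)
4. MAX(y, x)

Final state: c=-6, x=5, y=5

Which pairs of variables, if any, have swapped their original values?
None

Comparing initial and final values:
y: 5 → 5
x: -5 → 5
c: -4 → -6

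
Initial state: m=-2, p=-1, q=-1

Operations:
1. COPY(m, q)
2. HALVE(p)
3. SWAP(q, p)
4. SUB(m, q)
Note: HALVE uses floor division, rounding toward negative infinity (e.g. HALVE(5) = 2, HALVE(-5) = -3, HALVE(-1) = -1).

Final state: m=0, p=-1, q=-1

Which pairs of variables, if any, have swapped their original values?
None

Comparing initial and final values:
p: -1 → -1
q: -1 → -1
m: -2 → 0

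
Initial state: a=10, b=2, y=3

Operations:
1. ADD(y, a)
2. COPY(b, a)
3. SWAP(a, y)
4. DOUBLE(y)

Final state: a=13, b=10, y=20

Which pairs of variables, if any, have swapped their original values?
None

Comparing initial and final values:
b: 2 → 10
a: 10 → 13
y: 3 → 20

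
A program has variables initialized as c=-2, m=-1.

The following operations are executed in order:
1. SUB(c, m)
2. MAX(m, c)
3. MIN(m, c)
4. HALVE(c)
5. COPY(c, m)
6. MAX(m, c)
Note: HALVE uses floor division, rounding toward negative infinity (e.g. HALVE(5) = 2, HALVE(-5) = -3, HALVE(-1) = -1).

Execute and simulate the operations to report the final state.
{c: -1, m: -1}

Step-by-step execution:
Initial: c=-2, m=-1
After step 1 (SUB(c, m)): c=-1, m=-1
After step 2 (MAX(m, c)): c=-1, m=-1
After step 3 (MIN(m, c)): c=-1, m=-1
After step 4 (HALVE(c)): c=-1, m=-1
After step 5 (COPY(c, m)): c=-1, m=-1
After step 6 (MAX(m, c)): c=-1, m=-1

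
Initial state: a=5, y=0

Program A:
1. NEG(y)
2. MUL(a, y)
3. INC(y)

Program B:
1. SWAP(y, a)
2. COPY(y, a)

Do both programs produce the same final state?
No

Program A final state: a=0, y=1
Program B final state: a=0, y=0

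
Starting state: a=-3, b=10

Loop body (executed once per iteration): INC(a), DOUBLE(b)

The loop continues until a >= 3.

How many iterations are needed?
6

Tracing iterations:
Initial: a=-3, b=10
After iteration 1: a=-2, b=20
After iteration 2: a=-1, b=40
After iteration 3: a=0, b=80
After iteration 4: a=1, b=160
After iteration 5: a=2, b=320
After iteration 6: a=3, b=640
a >= 3 now holds, so the loop exits after 6 iterations.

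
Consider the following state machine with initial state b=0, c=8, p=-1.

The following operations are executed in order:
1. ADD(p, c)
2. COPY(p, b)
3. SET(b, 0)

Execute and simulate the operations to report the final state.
{b: 0, c: 8, p: 0}

Step-by-step execution:
Initial: b=0, c=8, p=-1
After step 1 (ADD(p, c)): b=0, c=8, p=7
After step 2 (COPY(p, b)): b=0, c=8, p=0
After step 3 (SET(b, 0)): b=0, c=8, p=0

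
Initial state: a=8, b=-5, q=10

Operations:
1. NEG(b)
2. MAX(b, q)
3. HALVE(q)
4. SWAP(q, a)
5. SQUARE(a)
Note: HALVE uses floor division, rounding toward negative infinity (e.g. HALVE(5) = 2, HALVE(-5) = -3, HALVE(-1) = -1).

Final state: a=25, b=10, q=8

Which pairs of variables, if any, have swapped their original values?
None

Comparing initial and final values:
q: 10 → 8
a: 8 → 25
b: -5 → 10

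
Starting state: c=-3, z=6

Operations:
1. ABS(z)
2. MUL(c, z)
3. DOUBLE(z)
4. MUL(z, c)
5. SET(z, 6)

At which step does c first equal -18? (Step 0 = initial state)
Step 2

Tracing c:
Initial: c = -3
After step 1: c = -3
After step 2: c = -18 ← first occurrence
After step 3: c = -18
After step 4: c = -18
After step 5: c = -18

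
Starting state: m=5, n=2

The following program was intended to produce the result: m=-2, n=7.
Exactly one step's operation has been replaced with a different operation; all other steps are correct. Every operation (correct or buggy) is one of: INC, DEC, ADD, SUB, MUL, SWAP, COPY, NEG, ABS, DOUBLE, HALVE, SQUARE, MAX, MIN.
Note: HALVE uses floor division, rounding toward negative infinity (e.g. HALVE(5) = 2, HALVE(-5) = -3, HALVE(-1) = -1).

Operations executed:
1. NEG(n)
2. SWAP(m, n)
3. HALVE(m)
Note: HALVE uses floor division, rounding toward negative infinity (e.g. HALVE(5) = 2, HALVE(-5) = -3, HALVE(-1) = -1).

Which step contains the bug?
Step 3

Trace with buggy code:
Initial: m=5, n=2
After step 1: m=5, n=-2
After step 2: m=-2, n=5
After step 3: m=-1, n=5
Actual final m=-1, n=5 ≠ expected m=-2, n=7.
Step 3 is the only position where a single-operation replacement can produce the expected result.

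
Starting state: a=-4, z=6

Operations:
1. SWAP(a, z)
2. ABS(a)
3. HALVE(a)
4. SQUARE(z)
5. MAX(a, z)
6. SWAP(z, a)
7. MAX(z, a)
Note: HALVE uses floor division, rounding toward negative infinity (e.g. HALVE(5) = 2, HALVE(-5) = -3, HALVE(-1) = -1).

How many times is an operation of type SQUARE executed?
1

Counting SQUARE operations:
Step 4: SQUARE(z) ← SQUARE
Total: 1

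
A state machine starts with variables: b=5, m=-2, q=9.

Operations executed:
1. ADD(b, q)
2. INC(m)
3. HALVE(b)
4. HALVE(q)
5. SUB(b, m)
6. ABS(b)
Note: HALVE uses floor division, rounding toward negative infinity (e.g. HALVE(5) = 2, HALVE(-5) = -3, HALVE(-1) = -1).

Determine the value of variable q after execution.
q = 4

Tracing execution:
Step 1: ADD(b, q) → q = 9
Step 2: INC(m) → q = 9
Step 3: HALVE(b) → q = 9
Step 4: HALVE(q) → q = 4
Step 5: SUB(b, m) → q = 4
Step 6: ABS(b) → q = 4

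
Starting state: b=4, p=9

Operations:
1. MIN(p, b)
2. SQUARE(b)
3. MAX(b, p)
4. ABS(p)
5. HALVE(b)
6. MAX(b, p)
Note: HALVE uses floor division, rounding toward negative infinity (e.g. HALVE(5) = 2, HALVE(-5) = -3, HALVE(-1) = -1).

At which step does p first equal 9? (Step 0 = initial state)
Step 0

Tracing p:
Initial: p = 9 ← first occurrence
After step 1: p = 4
After step 2: p = 4
After step 3: p = 4
After step 4: p = 4
After step 5: p = 4
After step 6: p = 4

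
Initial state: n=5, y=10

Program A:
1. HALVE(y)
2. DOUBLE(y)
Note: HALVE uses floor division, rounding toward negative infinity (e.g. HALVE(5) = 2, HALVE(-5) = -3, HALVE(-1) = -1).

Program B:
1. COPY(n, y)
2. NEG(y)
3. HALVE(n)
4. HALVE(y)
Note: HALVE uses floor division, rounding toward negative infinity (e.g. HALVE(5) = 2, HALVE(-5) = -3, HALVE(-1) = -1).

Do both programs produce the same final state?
No

Program A final state: n=5, y=10
Program B final state: n=5, y=-5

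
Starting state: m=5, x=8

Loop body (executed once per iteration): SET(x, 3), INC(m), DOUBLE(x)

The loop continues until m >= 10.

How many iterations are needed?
5

Tracing iterations:
Initial: m=5, x=8
After iteration 1: m=6, x=6
After iteration 2: m=7, x=6
After iteration 3: m=8, x=6
After iteration 4: m=9, x=6
After iteration 5: m=10, x=6
m >= 10 now holds, so the loop exits after 5 iterations.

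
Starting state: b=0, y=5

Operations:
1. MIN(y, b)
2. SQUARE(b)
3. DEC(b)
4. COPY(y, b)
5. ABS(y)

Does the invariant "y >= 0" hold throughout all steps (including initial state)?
No, violated after step 4

The invariant is violated after step 4.

State at each step:
Initial: b=0, y=5
After step 1: b=0, y=0
After step 2: b=0, y=0
After step 3: b=-1, y=0
After step 4: b=-1, y=-1
After step 5: b=-1, y=1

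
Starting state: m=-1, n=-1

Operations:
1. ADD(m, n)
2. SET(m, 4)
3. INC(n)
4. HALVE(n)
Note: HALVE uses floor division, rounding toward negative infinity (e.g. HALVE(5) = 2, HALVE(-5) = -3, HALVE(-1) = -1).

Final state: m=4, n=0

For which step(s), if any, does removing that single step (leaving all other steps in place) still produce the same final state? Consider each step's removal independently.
Step(s) 1, 4

Testing removal of each single step:
Without step 1: final = m=4, n=0 (same)
Without step 2: final = m=-2, n=0 (different)
Without step 3: final = m=4, n=-1 (different)
Without step 4: final = m=4, n=0 (same)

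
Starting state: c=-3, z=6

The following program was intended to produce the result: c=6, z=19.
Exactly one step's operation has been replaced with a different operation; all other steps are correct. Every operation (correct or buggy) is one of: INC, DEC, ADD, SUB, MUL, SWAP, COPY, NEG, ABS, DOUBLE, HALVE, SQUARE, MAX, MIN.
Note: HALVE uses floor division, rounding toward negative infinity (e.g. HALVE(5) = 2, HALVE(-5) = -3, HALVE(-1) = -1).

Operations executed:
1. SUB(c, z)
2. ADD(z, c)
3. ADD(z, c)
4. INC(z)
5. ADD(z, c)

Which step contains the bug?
Step 2

Trace with buggy code:
Initial: c=-3, z=6
After step 1: c=-9, z=6
After step 2: c=-9, z=-3
After step 3: c=-9, z=-12
After step 4: c=-9, z=-11
After step 5: c=-9, z=-20
Actual final c=-9, z=-20 ≠ expected c=6, z=19.
Step 2 is the only position where a single-operation replacement can produce the expected result.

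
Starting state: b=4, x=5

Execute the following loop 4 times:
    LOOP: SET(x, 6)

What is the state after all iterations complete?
b=4, x=6

Iteration trace:
Start: b=4, x=5
After iteration 1: b=4, x=6
After iteration 2: b=4, x=6
After iteration 3: b=4, x=6
After iteration 4: b=4, x=6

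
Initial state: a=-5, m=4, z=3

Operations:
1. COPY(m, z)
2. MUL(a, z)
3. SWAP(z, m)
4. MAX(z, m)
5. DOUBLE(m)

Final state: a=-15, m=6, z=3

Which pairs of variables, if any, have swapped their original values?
None

Comparing initial and final values:
a: -5 → -15
m: 4 → 6
z: 3 → 3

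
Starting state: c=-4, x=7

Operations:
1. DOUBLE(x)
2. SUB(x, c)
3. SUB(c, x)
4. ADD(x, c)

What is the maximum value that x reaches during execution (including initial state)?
18

Values of x at each step:
Initial: x = 7
After step 1: x = 14
After step 2: x = 18 ← maximum
After step 3: x = 18
After step 4: x = -4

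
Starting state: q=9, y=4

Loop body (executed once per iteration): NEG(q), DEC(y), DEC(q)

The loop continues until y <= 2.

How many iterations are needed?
2

Tracing iterations:
Initial: q=9, y=4
After iteration 1: q=-10, y=3
After iteration 2: q=9, y=2
y <= 2 now holds, so the loop exits after 2 iterations.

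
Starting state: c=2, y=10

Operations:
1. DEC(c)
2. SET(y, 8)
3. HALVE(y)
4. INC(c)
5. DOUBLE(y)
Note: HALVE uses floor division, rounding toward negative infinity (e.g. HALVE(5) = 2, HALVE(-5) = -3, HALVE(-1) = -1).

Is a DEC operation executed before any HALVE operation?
Yes

First DEC: step 1
First HALVE: step 3
Since 1 < 3, DEC comes first.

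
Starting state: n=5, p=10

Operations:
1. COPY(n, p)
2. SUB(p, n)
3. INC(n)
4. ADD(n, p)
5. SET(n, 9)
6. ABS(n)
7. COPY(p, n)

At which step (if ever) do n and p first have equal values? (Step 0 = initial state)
Step 1

n and p first become equal after step 1.

Comparing values at each step:
Initial: n=5, p=10
After step 1: n=10, p=10 ← equal!
After step 2: n=10, p=0
After step 3: n=11, p=0
After step 4: n=11, p=0
After step 5: n=9, p=0
After step 6: n=9, p=0
After step 7: n=9, p=9 ← equal!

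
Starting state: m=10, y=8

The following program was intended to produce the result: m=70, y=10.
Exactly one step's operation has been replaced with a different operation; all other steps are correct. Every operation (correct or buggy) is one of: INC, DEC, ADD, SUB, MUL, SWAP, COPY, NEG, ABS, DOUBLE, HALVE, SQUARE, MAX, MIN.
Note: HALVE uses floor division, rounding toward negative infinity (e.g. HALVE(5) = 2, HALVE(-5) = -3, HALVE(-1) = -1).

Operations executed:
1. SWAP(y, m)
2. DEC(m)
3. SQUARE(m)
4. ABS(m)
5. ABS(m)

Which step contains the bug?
Step 3

Trace with buggy code:
Initial: m=10, y=8
After step 1: m=8, y=10
After step 2: m=7, y=10
After step 3: m=49, y=10
After step 4: m=49, y=10
After step 5: m=49, y=10
Actual final m=49, y=10 ≠ expected m=70, y=10.
Step 3 is the only position where a single-operation replacement can produce the expected result.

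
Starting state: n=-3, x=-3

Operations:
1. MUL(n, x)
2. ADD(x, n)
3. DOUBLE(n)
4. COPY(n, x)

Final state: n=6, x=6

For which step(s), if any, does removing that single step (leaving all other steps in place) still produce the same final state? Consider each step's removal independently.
Step(s) 3

Testing removal of each single step:
Without step 1: final = n=-6, x=-6 (different)
Without step 2: final = n=-3, x=-3 (different)
Without step 3: final = n=6, x=6 (same)
Without step 4: final = n=18, x=6 (different)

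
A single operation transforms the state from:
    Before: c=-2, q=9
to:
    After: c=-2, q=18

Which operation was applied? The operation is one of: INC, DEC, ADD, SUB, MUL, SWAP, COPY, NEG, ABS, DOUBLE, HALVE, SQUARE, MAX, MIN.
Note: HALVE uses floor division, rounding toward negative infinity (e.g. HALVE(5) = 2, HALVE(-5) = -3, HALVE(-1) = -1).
DOUBLE(q)

Analyzing the change:
Before: c=-2, q=9
After: c=-2, q=18
Variable q changed from 9 to 18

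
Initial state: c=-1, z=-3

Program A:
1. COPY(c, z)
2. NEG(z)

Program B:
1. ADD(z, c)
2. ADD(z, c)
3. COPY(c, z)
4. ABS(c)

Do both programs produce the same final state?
No

Program A final state: c=-3, z=3
Program B final state: c=5, z=-5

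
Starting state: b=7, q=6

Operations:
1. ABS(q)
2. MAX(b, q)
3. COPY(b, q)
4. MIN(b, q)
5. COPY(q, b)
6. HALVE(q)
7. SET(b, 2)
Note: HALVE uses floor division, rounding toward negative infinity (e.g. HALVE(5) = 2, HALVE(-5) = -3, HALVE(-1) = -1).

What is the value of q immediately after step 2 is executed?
q = 6

Tracing q through execution:
Initial: q = 6
After step 1 (ABS(q)): q = 6
After step 2 (MAX(b, q)): q = 6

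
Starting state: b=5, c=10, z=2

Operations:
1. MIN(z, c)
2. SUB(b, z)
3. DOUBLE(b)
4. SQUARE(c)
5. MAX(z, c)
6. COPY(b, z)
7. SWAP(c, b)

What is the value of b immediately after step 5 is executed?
b = 6

Tracing b through execution:
Initial: b = 5
After step 1 (MIN(z, c)): b = 5
After step 2 (SUB(b, z)): b = 3
After step 3 (DOUBLE(b)): b = 6
After step 4 (SQUARE(c)): b = 6
After step 5 (MAX(z, c)): b = 6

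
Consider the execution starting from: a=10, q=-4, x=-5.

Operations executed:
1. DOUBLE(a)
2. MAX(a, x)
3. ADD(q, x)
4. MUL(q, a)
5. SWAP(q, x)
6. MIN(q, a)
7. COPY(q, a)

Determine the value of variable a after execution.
a = 20

Tracing execution:
Step 1: DOUBLE(a) → a = 20
Step 2: MAX(a, x) → a = 20
Step 3: ADD(q, x) → a = 20
Step 4: MUL(q, a) → a = 20
Step 5: SWAP(q, x) → a = 20
Step 6: MIN(q, a) → a = 20
Step 7: COPY(q, a) → a = 20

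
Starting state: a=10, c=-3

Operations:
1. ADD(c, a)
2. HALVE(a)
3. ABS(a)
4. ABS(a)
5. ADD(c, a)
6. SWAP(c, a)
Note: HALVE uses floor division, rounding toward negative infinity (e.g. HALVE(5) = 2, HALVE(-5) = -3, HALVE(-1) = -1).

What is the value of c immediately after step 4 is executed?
c = 7

Tracing c through execution:
Initial: c = -3
After step 1 (ADD(c, a)): c = 7
After step 2 (HALVE(a)): c = 7
After step 3 (ABS(a)): c = 7
After step 4 (ABS(a)): c = 7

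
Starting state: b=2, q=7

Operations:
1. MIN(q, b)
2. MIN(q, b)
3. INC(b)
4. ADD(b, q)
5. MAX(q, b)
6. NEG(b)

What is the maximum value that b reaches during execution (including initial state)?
5

Values of b at each step:
Initial: b = 2
After step 1: b = 2
After step 2: b = 2
After step 3: b = 3
After step 4: b = 5 ← maximum
After step 5: b = 5
After step 6: b = -5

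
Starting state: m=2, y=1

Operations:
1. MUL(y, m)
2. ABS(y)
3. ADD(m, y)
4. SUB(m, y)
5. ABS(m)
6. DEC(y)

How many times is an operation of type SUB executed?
1

Counting SUB operations:
Step 4: SUB(m, y) ← SUB
Total: 1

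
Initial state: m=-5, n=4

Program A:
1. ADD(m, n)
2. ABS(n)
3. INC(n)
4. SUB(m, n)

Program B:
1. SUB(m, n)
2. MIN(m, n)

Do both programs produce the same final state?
No

Program A final state: m=-6, n=5
Program B final state: m=-9, n=4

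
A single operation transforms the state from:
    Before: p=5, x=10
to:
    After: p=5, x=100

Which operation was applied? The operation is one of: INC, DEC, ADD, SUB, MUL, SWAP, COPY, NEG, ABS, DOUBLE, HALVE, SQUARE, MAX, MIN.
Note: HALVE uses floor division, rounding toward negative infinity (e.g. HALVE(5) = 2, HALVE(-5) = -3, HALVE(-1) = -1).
SQUARE(x)

Analyzing the change:
Before: p=5, x=10
After: p=5, x=100
Variable x changed from 10 to 100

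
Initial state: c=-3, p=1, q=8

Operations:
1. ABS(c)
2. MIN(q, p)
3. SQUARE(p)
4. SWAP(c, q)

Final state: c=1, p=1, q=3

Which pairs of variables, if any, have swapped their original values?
None

Comparing initial and final values:
c: -3 → 1
q: 8 → 3
p: 1 → 1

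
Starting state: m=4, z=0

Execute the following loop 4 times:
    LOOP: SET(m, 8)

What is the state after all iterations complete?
m=8, z=0

Iteration trace:
Start: m=4, z=0
After iteration 1: m=8, z=0
After iteration 2: m=8, z=0
After iteration 3: m=8, z=0
After iteration 4: m=8, z=0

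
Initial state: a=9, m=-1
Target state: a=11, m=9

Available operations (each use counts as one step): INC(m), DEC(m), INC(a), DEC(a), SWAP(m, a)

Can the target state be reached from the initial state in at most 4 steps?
No

The target state cannot be reached within 4 steps.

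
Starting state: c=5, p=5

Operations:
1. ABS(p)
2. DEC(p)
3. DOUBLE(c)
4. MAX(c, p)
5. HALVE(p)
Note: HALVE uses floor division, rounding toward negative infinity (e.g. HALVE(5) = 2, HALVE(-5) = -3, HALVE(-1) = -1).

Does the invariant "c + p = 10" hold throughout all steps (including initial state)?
No, violated after step 2

The invariant is violated after step 2.

State at each step:
Initial: c=5, p=5
After step 1: c=5, p=5
After step 2: c=5, p=4
After step 3: c=10, p=4
After step 4: c=10, p=4
After step 5: c=10, p=2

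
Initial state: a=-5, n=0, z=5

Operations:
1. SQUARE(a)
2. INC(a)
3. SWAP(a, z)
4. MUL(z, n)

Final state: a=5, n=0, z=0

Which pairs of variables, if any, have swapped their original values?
None

Comparing initial and final values:
z: 5 → 0
n: 0 → 0
a: -5 → 5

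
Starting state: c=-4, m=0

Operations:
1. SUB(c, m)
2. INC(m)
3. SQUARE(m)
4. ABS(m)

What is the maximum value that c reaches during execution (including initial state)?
-4

Values of c at each step:
Initial: c = -4 ← maximum
After step 1: c = -4
After step 2: c = -4
After step 3: c = -4
After step 4: c = -4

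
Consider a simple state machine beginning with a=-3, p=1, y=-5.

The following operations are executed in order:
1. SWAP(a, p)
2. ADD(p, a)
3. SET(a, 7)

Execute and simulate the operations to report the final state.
{a: 7, p: -2, y: -5}

Step-by-step execution:
Initial: a=-3, p=1, y=-5
After step 1 (SWAP(a, p)): a=1, p=-3, y=-5
After step 2 (ADD(p, a)): a=1, p=-2, y=-5
After step 3 (SET(a, 7)): a=7, p=-2, y=-5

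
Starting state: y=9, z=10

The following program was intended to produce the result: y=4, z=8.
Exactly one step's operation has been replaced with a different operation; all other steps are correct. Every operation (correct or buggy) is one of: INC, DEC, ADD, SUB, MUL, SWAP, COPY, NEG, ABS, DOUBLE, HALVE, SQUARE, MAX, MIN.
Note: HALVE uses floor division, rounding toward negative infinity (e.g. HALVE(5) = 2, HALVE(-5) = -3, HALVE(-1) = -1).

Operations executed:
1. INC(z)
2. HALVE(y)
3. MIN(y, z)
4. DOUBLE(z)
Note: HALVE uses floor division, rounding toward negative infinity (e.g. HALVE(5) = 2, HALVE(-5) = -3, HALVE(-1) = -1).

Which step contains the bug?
Step 3

Trace with buggy code:
Initial: y=9, z=10
After step 1: y=9, z=11
After step 2: y=4, z=11
After step 3: y=4, z=11
After step 4: y=4, z=22
Actual final y=4, z=22 ≠ expected y=4, z=8.
Step 3 is the only position where a single-operation replacement can produce the expected result.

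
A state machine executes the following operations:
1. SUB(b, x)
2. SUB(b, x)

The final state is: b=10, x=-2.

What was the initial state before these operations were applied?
b=6, x=-2

Working backwards:
Final state: b=10, x=-2
Before step 2 (SUB(b, x)): b=8, x=-2
Before step 1 (SUB(b, x)): b=6, x=-2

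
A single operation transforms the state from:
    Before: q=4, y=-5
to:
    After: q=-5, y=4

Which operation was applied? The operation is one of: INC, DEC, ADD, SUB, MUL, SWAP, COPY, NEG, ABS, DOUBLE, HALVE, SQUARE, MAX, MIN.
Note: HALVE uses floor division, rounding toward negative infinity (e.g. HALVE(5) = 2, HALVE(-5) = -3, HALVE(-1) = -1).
SWAP(q, y)

Analyzing the change:
Before: q=4, y=-5
After: q=-5, y=4
Variable q changed from 4 to -5
Variable y changed from -5 to 4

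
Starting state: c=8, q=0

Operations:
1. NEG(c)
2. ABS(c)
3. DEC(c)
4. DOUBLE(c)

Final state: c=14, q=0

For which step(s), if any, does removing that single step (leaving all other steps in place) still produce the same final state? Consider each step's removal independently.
Step(s) 1

Testing removal of each single step:
Without step 1: final = c=14, q=0 (same)
Without step 2: final = c=-18, q=0 (different)
Without step 3: final = c=16, q=0 (different)
Without step 4: final = c=7, q=0 (different)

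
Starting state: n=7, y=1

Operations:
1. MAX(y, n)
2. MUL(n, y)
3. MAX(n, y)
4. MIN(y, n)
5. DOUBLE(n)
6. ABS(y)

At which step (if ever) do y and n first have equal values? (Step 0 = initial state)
Step 1

y and n first become equal after step 1.

Comparing values at each step:
Initial: y=1, n=7
After step 1: y=7, n=7 ← equal!
After step 2: y=7, n=49
After step 3: y=7, n=49
After step 4: y=7, n=49
After step 5: y=7, n=98
After step 6: y=7, n=98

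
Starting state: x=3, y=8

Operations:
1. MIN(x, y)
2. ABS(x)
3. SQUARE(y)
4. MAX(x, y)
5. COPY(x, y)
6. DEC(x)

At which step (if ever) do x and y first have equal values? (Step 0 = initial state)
Step 4

x and y first become equal after step 4.

Comparing values at each step:
Initial: x=3, y=8
After step 1: x=3, y=8
After step 2: x=3, y=8
After step 3: x=3, y=64
After step 4: x=64, y=64 ← equal!
After step 5: x=64, y=64 ← equal!
After step 6: x=63, y=64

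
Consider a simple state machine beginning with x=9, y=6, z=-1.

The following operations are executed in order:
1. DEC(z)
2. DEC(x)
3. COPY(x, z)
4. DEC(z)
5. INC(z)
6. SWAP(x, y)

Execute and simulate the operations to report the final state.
{x: 6, y: -2, z: -2}

Step-by-step execution:
Initial: x=9, y=6, z=-1
After step 1 (DEC(z)): x=9, y=6, z=-2
After step 2 (DEC(x)): x=8, y=6, z=-2
After step 3 (COPY(x, z)): x=-2, y=6, z=-2
After step 4 (DEC(z)): x=-2, y=6, z=-3
After step 5 (INC(z)): x=-2, y=6, z=-2
After step 6 (SWAP(x, y)): x=6, y=-2, z=-2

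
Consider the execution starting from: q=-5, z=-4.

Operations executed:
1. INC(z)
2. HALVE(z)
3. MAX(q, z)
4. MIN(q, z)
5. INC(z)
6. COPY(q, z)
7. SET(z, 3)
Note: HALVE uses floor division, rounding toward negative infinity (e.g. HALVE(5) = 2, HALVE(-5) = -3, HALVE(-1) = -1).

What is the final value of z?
z = 3

Tracing execution:
Step 1: INC(z) → z = -3
Step 2: HALVE(z) → z = -2
Step 3: MAX(q, z) → z = -2
Step 4: MIN(q, z) → z = -2
Step 5: INC(z) → z = -1
Step 6: COPY(q, z) → z = -1
Step 7: SET(z, 3) → z = 3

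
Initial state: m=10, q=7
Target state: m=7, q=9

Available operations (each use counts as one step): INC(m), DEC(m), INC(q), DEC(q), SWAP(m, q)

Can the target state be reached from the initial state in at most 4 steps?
Yes

Path (2 steps): DEC(m) → SWAP(m, q)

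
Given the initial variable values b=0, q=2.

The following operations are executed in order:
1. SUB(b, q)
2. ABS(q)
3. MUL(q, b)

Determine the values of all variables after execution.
{b: -2, q: -4}

Step-by-step execution:
Initial: b=0, q=2
After step 1 (SUB(b, q)): b=-2, q=2
After step 2 (ABS(q)): b=-2, q=2
After step 3 (MUL(q, b)): b=-2, q=-4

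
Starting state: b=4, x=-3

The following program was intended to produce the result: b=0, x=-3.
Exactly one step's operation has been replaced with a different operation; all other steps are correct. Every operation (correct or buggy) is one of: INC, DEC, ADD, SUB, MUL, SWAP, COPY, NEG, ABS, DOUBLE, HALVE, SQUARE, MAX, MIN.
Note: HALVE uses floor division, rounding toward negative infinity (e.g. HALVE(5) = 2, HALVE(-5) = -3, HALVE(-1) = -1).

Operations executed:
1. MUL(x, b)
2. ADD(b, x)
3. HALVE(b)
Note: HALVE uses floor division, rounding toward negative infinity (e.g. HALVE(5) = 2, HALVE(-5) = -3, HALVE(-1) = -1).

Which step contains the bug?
Step 1

Trace with buggy code:
Initial: b=4, x=-3
After step 1: b=4, x=-12
After step 2: b=-8, x=-12
After step 3: b=-4, x=-12
Actual final b=-4, x=-12 ≠ expected b=0, x=-3.
Step 1 is the only position where a single-operation replacement can produce the expected result.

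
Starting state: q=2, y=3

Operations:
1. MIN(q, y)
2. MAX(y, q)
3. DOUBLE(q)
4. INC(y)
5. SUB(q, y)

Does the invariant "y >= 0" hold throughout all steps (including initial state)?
Yes

The invariant holds at every step.

State at each step:
Initial: q=2, y=3
After step 1: q=2, y=3
After step 2: q=2, y=3
After step 3: q=4, y=3
After step 4: q=4, y=4
After step 5: q=0, y=4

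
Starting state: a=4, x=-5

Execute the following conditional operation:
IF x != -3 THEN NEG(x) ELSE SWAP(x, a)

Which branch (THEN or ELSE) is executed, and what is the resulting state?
Branch: THEN, Final state: a=4, x=5

Evaluating condition: x != -3
x = -5
Condition is True, so THEN branch executes
After NEG(x): a=4, x=5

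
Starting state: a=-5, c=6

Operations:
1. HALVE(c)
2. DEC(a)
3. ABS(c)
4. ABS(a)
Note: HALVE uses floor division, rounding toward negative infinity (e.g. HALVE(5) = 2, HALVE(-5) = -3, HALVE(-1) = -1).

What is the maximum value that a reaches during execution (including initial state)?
6

Values of a at each step:
Initial: a = -5
After step 1: a = -5
After step 2: a = -6
After step 3: a = -6
After step 4: a = 6 ← maximum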